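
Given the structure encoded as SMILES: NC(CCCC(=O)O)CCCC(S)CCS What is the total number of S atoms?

Scan the SMILES for S atoms (remember two-letter symbols like Cl and Br are single atoms).
Sulfur count: 2.

2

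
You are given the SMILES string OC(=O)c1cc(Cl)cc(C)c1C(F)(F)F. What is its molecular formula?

C9H6ClF3O2

Walk through each heavy atom and fill implicit hydrogens from standard valence (C 4, N 3, O 2, S 2, halogen 1); for lowercase aromatic atoms, an aromatic c carries 1 H when it has two neighbours and 0 H with three, and aromatic n carries 0 H:
  atom 1: O, bond orders sum to 1 (valence 2) → 1 H
  atom 2: C, bond orders sum to 4 (valence 4) → 0 H
  atom 3: O, bond orders sum to 2 (valence 2) → 0 H
  atom 4: aromatic c, 3 neighbours → 0 H
  atom 5: aromatic c, 2 neighbours → 1 H
  atom 6: aromatic c, 3 neighbours → 0 H
  atom 7: Cl (halogen, monovalent) → 0 H
  atom 8: aromatic c, 2 neighbours → 1 H
  atom 9: aromatic c, 3 neighbours → 0 H
  atom 10: C, bond orders sum to 1 (valence 4) → 3 H
  atom 11: aromatic c, 3 neighbours → 0 H
  atom 12: C, bond orders sum to 4 (valence 4) → 0 H
  atom 13: F (halogen, monovalent) → 0 H
  atom 14: F (halogen, monovalent) → 0 H
  atom 15: F (halogen, monovalent) → 0 H
Totals → C:9, H:6, Cl:1, F:3, O:2.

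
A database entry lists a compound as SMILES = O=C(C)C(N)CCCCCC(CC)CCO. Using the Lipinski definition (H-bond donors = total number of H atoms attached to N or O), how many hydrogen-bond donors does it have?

3

Donors: find every N or O and count the H atoms it carries.
  atom 1 (O): bond orders sum to 2 → 0 H
  atom 5 (N): bond orders sum to 1 → 2 H
  atom 16 (O): bond orders sum to 1 → 1 H
Lipinski HBD = 3.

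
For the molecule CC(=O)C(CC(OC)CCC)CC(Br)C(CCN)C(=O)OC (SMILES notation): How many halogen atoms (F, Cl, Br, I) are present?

Halogen atoms appear at heavy-atom position 14 (1×Br).
Other groups present: 1 ester, 1 ether, 1 ketone, 1 primary amine.
Halogen count: 1.

1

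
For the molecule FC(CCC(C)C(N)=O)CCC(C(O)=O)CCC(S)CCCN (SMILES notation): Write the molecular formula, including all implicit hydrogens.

Walk through each heavy atom and fill implicit hydrogens from standard valence (C 4, N 3, O 2, S 2, halogen 1):
  atom 1: F (halogen, monovalent) → 0 H
  atom 2: C, bond orders sum to 3 (valence 4) → 1 H
  atom 3: C, bond orders sum to 2 (valence 4) → 2 H
  atom 4: C, bond orders sum to 2 (valence 4) → 2 H
  atom 5: C, bond orders sum to 3 (valence 4) → 1 H
  atom 6: C, bond orders sum to 1 (valence 4) → 3 H
  atom 7: C, bond orders sum to 4 (valence 4) → 0 H
  atom 8: N, bond orders sum to 1 (valence 3) → 2 H
  atom 9: O, bond orders sum to 2 (valence 2) → 0 H
  atom 10: C, bond orders sum to 2 (valence 4) → 2 H
  atom 11: C, bond orders sum to 2 (valence 4) → 2 H
  atom 12: C, bond orders sum to 3 (valence 4) → 1 H
  atom 13: C, bond orders sum to 4 (valence 4) → 0 H
  atom 14: O, bond orders sum to 1 (valence 2) → 1 H
  atom 15: O, bond orders sum to 2 (valence 2) → 0 H
  atom 16: C, bond orders sum to 2 (valence 4) → 2 H
  atom 17: C, bond orders sum to 2 (valence 4) → 2 H
  atom 18: C, bond orders sum to 3 (valence 4) → 1 H
  atom 19: S, bond orders sum to 1 (valence 2) → 1 H
  atom 20: C, bond orders sum to 2 (valence 4) → 2 H
  atom 21: C, bond orders sum to 2 (valence 4) → 2 H
  atom 22: C, bond orders sum to 2 (valence 4) → 2 H
  atom 23: N, bond orders sum to 1 (valence 3) → 2 H
Totals → C:16, H:31, F:1, N:2, O:3, S:1.
In Hill order: C16H31FN2O3S.

C16H31FN2O3S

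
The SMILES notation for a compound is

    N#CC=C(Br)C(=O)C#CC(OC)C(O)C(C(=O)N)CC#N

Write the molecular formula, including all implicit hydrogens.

C13H12BrN3O4

Walk through each heavy atom and fill implicit hydrogens from standard valence (C 4, N 3, O 2, S 2, halogen 1):
  atom 1: N, bond orders sum to 3 (valence 3) → 0 H
  atom 2: C, bond orders sum to 4 (valence 4) → 0 H
  atom 3: C, bond orders sum to 3 (valence 4) → 1 H
  atom 4: C, bond orders sum to 4 (valence 4) → 0 H
  atom 5: Br (halogen, monovalent) → 0 H
  atom 6: C, bond orders sum to 4 (valence 4) → 0 H
  atom 7: O, bond orders sum to 2 (valence 2) → 0 H
  atom 8: C, bond orders sum to 4 (valence 4) → 0 H
  atom 9: C, bond orders sum to 4 (valence 4) → 0 H
  atom 10: C, bond orders sum to 3 (valence 4) → 1 H
  atom 11: O, bond orders sum to 2 (valence 2) → 0 H
  atom 12: C, bond orders sum to 1 (valence 4) → 3 H
  atom 13: C, bond orders sum to 3 (valence 4) → 1 H
  atom 14: O, bond orders sum to 1 (valence 2) → 1 H
  atom 15: C, bond orders sum to 3 (valence 4) → 1 H
  atom 16: C, bond orders sum to 4 (valence 4) → 0 H
  atom 17: O, bond orders sum to 2 (valence 2) → 0 H
  atom 18: N, bond orders sum to 1 (valence 3) → 2 H
  atom 19: C, bond orders sum to 2 (valence 4) → 2 H
  atom 20: C, bond orders sum to 4 (valence 4) → 0 H
  atom 21: N, bond orders sum to 3 (valence 3) → 0 H
Totals → C:13, H:12, Br:1, N:3, O:4.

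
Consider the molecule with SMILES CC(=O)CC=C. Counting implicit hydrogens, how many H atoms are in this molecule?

Walk through each heavy atom and fill implicit hydrogens from standard valence (C 4, N 3, O 2, S 2, halogen 1):
  atom 1: C, bond orders sum to 1 (valence 4) → 3 H
  atom 2: C, bond orders sum to 4 (valence 4) → 0 H
  atom 3: O, bond orders sum to 2 (valence 2) → 0 H
  atom 4: C, bond orders sum to 2 (valence 4) → 2 H
  atom 5: C, bond orders sum to 3 (valence 4) → 1 H
  atom 6: C, bond orders sum to 2 (valence 4) → 2 H
Total hydrogens: 8.

8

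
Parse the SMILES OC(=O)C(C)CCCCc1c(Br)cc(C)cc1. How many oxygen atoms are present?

2

Scan the SMILES for O atoms (remember two-letter symbols like Cl and Br are single atoms).
Oxygen count: 2.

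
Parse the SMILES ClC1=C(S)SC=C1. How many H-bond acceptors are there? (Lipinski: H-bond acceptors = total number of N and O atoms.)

0

N atoms: 0; O atoms: 0.
Lipinski HBA = 0 + 0 = 0.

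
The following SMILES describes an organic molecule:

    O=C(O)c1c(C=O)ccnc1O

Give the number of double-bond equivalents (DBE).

6

Molecular formula: C7H5NO4.
DoU = (2C + 2 + N − H − X) / 2, where X is the halogen count and O/S are ignored.
    = (2·7 + 2 + 1 − 5 − 0) / 2 = 12 / 2 = 6.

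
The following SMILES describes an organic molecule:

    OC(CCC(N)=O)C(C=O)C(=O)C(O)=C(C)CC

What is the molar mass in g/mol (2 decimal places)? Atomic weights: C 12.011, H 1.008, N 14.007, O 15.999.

First, the molecular formula is C12H19NO5 (counting implicit H from valence).
  C: 12 × 12.011 = 144.132
  H: 19 × 1.008 = 19.152
  N: 1 × 14.007 = 14.007
  O: 5 × 15.999 = 79.995
Sum: 12×12.011 + 19×1.008 + 1×14.007 + 5×15.999 = 257.286 → 257.29 g/mol.

257.29 g/mol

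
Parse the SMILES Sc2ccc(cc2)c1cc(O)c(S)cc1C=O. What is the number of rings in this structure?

In SMILES, each pair of matching ring-closure digits denotes one ring-closing bond; the number of such bonds equals the number of independent rings.
Ring-closure bonds here: 2.

2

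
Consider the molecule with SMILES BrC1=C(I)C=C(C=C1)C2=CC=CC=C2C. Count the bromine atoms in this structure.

Scan the SMILES for Br atoms (remember two-letter symbols like Cl and Br are single atoms).
Bromine count: 1.

1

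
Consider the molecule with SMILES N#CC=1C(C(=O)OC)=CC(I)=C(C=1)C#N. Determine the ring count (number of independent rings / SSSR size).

In SMILES, each pair of matching ring-closure digits denotes one ring-closing bond; the number of such bonds equals the number of independent rings.
Ring-closure bonds here: 1.

1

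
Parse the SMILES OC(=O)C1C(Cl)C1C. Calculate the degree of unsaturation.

2

Molecular formula: C5H7ClO2.
DoU = (2C + 2 + N − H − X) / 2, where X is the halogen count and O/S are ignored.
    = (2·5 + 2 + 0 − 7 − 1) / 2 = 4 / 2 = 2.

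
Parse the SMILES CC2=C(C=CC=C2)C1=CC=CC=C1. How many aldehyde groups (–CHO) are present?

0

Scan the SMILES for the aldehyde motif — none present.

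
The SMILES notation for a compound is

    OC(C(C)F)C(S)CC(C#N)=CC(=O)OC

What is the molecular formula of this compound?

Walk through each heavy atom and fill implicit hydrogens from standard valence (C 4, N 3, O 2, S 2, halogen 1):
  atom 1: O, bond orders sum to 1 (valence 2) → 1 H
  atom 2: C, bond orders sum to 3 (valence 4) → 1 H
  atom 3: C, bond orders sum to 3 (valence 4) → 1 H
  atom 4: C, bond orders sum to 1 (valence 4) → 3 H
  atom 5: F (halogen, monovalent) → 0 H
  atom 6: C, bond orders sum to 3 (valence 4) → 1 H
  atom 7: S, bond orders sum to 1 (valence 2) → 1 H
  atom 8: C, bond orders sum to 2 (valence 4) → 2 H
  atom 9: C, bond orders sum to 4 (valence 4) → 0 H
  atom 10: C, bond orders sum to 4 (valence 4) → 0 H
  atom 11: N, bond orders sum to 3 (valence 3) → 0 H
  atom 12: C, bond orders sum to 3 (valence 4) → 1 H
  atom 13: C, bond orders sum to 4 (valence 4) → 0 H
  atom 14: O, bond orders sum to 2 (valence 2) → 0 H
  atom 15: O, bond orders sum to 2 (valence 2) → 0 H
  atom 16: C, bond orders sum to 1 (valence 4) → 3 H
Totals → C:10, H:14, F:1, N:1, O:3, S:1.
In Hill order: C10H14FNO3S.

C10H14FNO3S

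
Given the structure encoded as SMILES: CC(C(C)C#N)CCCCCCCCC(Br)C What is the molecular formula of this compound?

Walk through each heavy atom and fill implicit hydrogens from standard valence (C 4, N 3, O 2, S 2, halogen 1):
  atom 1: C, bond orders sum to 1 (valence 4) → 3 H
  atom 2: C, bond orders sum to 3 (valence 4) → 1 H
  atom 3: C, bond orders sum to 3 (valence 4) → 1 H
  atom 4: C, bond orders sum to 1 (valence 4) → 3 H
  atom 5: C, bond orders sum to 4 (valence 4) → 0 H
  atom 6: N, bond orders sum to 3 (valence 3) → 0 H
  atom 7: C, bond orders sum to 2 (valence 4) → 2 H
  atom 8: C, bond orders sum to 2 (valence 4) → 2 H
  atom 9: C, bond orders sum to 2 (valence 4) → 2 H
  atom 10: C, bond orders sum to 2 (valence 4) → 2 H
  atom 11: C, bond orders sum to 2 (valence 4) → 2 H
  atom 12: C, bond orders sum to 2 (valence 4) → 2 H
  atom 13: C, bond orders sum to 2 (valence 4) → 2 H
  atom 14: C, bond orders sum to 2 (valence 4) → 2 H
  atom 15: C, bond orders sum to 3 (valence 4) → 1 H
  atom 16: Br (halogen, monovalent) → 0 H
  atom 17: C, bond orders sum to 1 (valence 4) → 3 H
Totals → C:15, H:28, Br:1, N:1.

C15H28BrN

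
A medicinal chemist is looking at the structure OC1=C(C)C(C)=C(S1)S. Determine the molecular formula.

Walk through each heavy atom and fill implicit hydrogens from standard valence (C 4, N 3, O 2, S 2, halogen 1):
  atom 1: O, bond orders sum to 1 (valence 2) → 1 H
  atom 2: C, bond orders sum to 4 (valence 4) → 0 H
  atom 3: C, bond orders sum to 4 (valence 4) → 0 H
  atom 4: C, bond orders sum to 1 (valence 4) → 3 H
  atom 5: C, bond orders sum to 4 (valence 4) → 0 H
  atom 6: C, bond orders sum to 1 (valence 4) → 3 H
  atom 7: C, bond orders sum to 4 (valence 4) → 0 H
  atom 8: S, bond orders sum to 2 (valence 2) → 0 H
  atom 9: S, bond orders sum to 1 (valence 2) → 1 H
Totals → C:6, H:8, O:1, S:2.
In Hill order: C6H8OS2.

C6H8OS2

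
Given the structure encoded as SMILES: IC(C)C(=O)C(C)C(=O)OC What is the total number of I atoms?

1

Scan the SMILES for I atoms (remember two-letter symbols like Cl and Br are single atoms).
Iodine count: 1.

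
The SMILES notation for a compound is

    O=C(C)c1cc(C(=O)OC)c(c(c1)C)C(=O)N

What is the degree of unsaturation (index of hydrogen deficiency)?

7

Molecular formula: C12H13NO4.
DoU = (2C + 2 + N − H − X) / 2, where X is the halogen count and O/S are ignored.
    = (2·12 + 2 + 1 − 13 − 0) / 2 = 14 / 2 = 7.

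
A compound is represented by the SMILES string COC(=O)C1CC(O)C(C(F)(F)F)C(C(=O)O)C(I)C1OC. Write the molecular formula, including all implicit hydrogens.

Walk through each heavy atom and fill implicit hydrogens from standard valence (C 4, N 3, O 2, S 2, halogen 1):
  atom 1: C, bond orders sum to 1 (valence 4) → 3 H
  atom 2: O, bond orders sum to 2 (valence 2) → 0 H
  atom 3: C, bond orders sum to 4 (valence 4) → 0 H
  atom 4: O, bond orders sum to 2 (valence 2) → 0 H
  atom 5: C, bond orders sum to 3 (valence 4) → 1 H
  atom 6: C, bond orders sum to 2 (valence 4) → 2 H
  atom 7: C, bond orders sum to 3 (valence 4) → 1 H
  atom 8: O, bond orders sum to 1 (valence 2) → 1 H
  atom 9: C, bond orders sum to 3 (valence 4) → 1 H
  atom 10: C, bond orders sum to 4 (valence 4) → 0 H
  atom 11: F (halogen, monovalent) → 0 H
  atom 12: F (halogen, monovalent) → 0 H
  atom 13: F (halogen, monovalent) → 0 H
  atom 14: C, bond orders sum to 3 (valence 4) → 1 H
  atom 15: C, bond orders sum to 4 (valence 4) → 0 H
  atom 16: O, bond orders sum to 2 (valence 2) → 0 H
  atom 17: O, bond orders sum to 1 (valence 2) → 1 H
  atom 18: C, bond orders sum to 3 (valence 4) → 1 H
  atom 19: I (halogen, monovalent) → 0 H
  atom 20: C, bond orders sum to 3 (valence 4) → 1 H
  atom 21: O, bond orders sum to 2 (valence 2) → 0 H
  atom 22: C, bond orders sum to 1 (valence 4) → 3 H
Totals → C:12, H:16, F:3, I:1, O:6.

C12H16F3IO6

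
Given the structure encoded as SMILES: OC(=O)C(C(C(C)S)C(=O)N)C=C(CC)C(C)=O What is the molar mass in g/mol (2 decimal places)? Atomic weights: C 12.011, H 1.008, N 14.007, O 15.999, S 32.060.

First, the molecular formula is C12H19NO4S (counting implicit H from valence).
  C: 12 × 12.011 = 144.132
  H: 19 × 1.008 = 19.152
  N: 1 × 14.007 = 14.007
  O: 4 × 15.999 = 63.996
  S: 1 × 32.060 = 32.060
Sum: 12×12.011 + 19×1.008 + 1×14.007 + 4×15.999 + 1×32.060 = 273.347 → 273.35 g/mol.

273.35 g/mol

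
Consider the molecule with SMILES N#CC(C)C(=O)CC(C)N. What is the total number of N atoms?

Scan the SMILES for N atoms (remember two-letter symbols like Cl and Br are single atoms).
Nitrogen count: 2.

2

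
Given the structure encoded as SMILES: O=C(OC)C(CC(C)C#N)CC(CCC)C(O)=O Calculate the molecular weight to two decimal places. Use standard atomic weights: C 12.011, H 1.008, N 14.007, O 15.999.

First, the molecular formula is C13H21NO4 (counting implicit H from valence).
  C: 13 × 12.011 = 156.143
  H: 21 × 1.008 = 21.168
  N: 1 × 14.007 = 14.007
  O: 4 × 15.999 = 63.996
Sum: 13×12.011 + 21×1.008 + 1×14.007 + 4×15.999 = 255.314 → 255.31 g/mol.

255.31 g/mol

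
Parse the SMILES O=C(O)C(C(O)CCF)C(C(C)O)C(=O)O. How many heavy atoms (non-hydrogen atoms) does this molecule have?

Every atom symbol written in the SMILES (organic subset) is one heavy atom; implicit H are not written.
Heavy atoms by element → C:9, F:1, O:6.
Total: 16.

16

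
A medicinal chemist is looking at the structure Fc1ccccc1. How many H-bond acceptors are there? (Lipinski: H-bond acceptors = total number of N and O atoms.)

0

N atoms: 0; O atoms: 0.
Lipinski HBA = 0 + 0 = 0.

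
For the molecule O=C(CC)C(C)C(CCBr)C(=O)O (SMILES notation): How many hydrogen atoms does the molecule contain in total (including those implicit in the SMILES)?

15

Walk through each heavy atom and fill implicit hydrogens from standard valence (C 4, N 3, O 2, S 2, halogen 1):
  atom 1: O, bond orders sum to 2 (valence 2) → 0 H
  atom 2: C, bond orders sum to 4 (valence 4) → 0 H
  atom 3: C, bond orders sum to 2 (valence 4) → 2 H
  atom 4: C, bond orders sum to 1 (valence 4) → 3 H
  atom 5: C, bond orders sum to 3 (valence 4) → 1 H
  atom 6: C, bond orders sum to 1 (valence 4) → 3 H
  atom 7: C, bond orders sum to 3 (valence 4) → 1 H
  atom 8: C, bond orders sum to 2 (valence 4) → 2 H
  atom 9: C, bond orders sum to 2 (valence 4) → 2 H
  atom 10: Br (halogen, monovalent) → 0 H
  atom 11: C, bond orders sum to 4 (valence 4) → 0 H
  atom 12: O, bond orders sum to 2 (valence 2) → 0 H
  atom 13: O, bond orders sum to 1 (valence 2) → 1 H
Total hydrogens: 15.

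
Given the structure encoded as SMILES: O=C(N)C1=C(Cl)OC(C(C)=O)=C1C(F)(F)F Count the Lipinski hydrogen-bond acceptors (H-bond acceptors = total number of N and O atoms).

N atoms: 1; O atoms: 3.
Lipinski HBA = 1 + 3 = 4.

4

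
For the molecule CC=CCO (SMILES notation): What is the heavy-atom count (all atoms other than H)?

Every atom symbol written in the SMILES (organic subset) is one heavy atom; implicit H are not written.
Heavy atoms by element → C:4, O:1.
Total: 5.

5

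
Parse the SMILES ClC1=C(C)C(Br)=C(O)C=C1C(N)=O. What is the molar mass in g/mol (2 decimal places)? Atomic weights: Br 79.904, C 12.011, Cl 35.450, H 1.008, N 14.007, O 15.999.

264.50 g/mol

First, the molecular formula is C8H7BrClNO2 (counting implicit H from valence).
  Br: 1 × 79.904 = 79.904
  C: 8 × 12.011 = 96.088
  Cl: 1 × 35.450 = 35.450
  H: 7 × 1.008 = 7.056
  N: 1 × 14.007 = 14.007
  O: 2 × 15.999 = 31.998
Sum: 1×79.904 + 8×12.011 + 1×35.450 + 7×1.008 + 1×14.007 + 2×15.999 = 264.503 → 264.50 g/mol.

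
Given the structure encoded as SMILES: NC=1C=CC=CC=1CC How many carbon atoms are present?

Count every carbon token in the SMILES (each C, including those in ring-closure positions and inside branches).
Carbon count: 8.

8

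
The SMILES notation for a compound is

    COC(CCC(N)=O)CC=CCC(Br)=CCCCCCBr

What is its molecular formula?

C16H27Br2NO2

Walk through each heavy atom and fill implicit hydrogens from standard valence (C 4, N 3, O 2, S 2, halogen 1):
  atom 1: C, bond orders sum to 1 (valence 4) → 3 H
  atom 2: O, bond orders sum to 2 (valence 2) → 0 H
  atom 3: C, bond orders sum to 3 (valence 4) → 1 H
  atom 4: C, bond orders sum to 2 (valence 4) → 2 H
  atom 5: C, bond orders sum to 2 (valence 4) → 2 H
  atom 6: C, bond orders sum to 4 (valence 4) → 0 H
  atom 7: N, bond orders sum to 1 (valence 3) → 2 H
  atom 8: O, bond orders sum to 2 (valence 2) → 0 H
  atom 9: C, bond orders sum to 2 (valence 4) → 2 H
  atom 10: C, bond orders sum to 3 (valence 4) → 1 H
  atom 11: C, bond orders sum to 3 (valence 4) → 1 H
  atom 12: C, bond orders sum to 2 (valence 4) → 2 H
  atom 13: C, bond orders sum to 4 (valence 4) → 0 H
  atom 14: Br (halogen, monovalent) → 0 H
  atom 15: C, bond orders sum to 3 (valence 4) → 1 H
  atom 16: C, bond orders sum to 2 (valence 4) → 2 H
  atom 17: C, bond orders sum to 2 (valence 4) → 2 H
  atom 18: C, bond orders sum to 2 (valence 4) → 2 H
  atom 19: C, bond orders sum to 2 (valence 4) → 2 H
  atom 20: C, bond orders sum to 2 (valence 4) → 2 H
  atom 21: Br (halogen, monovalent) → 0 H
Totals → C:16, H:27, Br:2, N:1, O:2.
In Hill order: C16H27Br2NO2.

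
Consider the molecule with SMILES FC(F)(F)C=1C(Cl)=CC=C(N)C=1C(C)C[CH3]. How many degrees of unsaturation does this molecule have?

4

Degree of unsaturation = (number of rings) + (number of π bonds).
Ring closures in the SMILES: 1.
π bonds: 3 double bonds (each 1 DoU) → 3 DoU from unsaturation.
Total DoU = 1 + 3 = 4.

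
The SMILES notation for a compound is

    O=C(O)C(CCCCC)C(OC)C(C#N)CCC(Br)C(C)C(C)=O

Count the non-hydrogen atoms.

Every atom symbol written in the SMILES (organic subset) is one heavy atom; implicit H are not written.
Heavy atoms by element → Br:1, C:18, N:1, O:4.
Total: 24.

24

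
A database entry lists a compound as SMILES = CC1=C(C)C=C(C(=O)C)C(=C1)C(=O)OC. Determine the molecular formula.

Walk through each heavy atom and fill implicit hydrogens from standard valence (C 4, N 3, O 2, S 2, halogen 1):
  atom 1: C, bond orders sum to 1 (valence 4) → 3 H
  atom 2: C, bond orders sum to 4 (valence 4) → 0 H
  atom 3: C, bond orders sum to 4 (valence 4) → 0 H
  atom 4: C, bond orders sum to 1 (valence 4) → 3 H
  atom 5: C, bond orders sum to 3 (valence 4) → 1 H
  atom 6: C, bond orders sum to 4 (valence 4) → 0 H
  atom 7: C, bond orders sum to 4 (valence 4) → 0 H
  atom 8: O, bond orders sum to 2 (valence 2) → 0 H
  atom 9: C, bond orders sum to 1 (valence 4) → 3 H
  atom 10: C, bond orders sum to 4 (valence 4) → 0 H
  atom 11: C, bond orders sum to 3 (valence 4) → 1 H
  atom 12: C, bond orders sum to 4 (valence 4) → 0 H
  atom 13: O, bond orders sum to 2 (valence 2) → 0 H
  atom 14: O, bond orders sum to 2 (valence 2) → 0 H
  atom 15: C, bond orders sum to 1 (valence 4) → 3 H
Totals → C:12, H:14, O:3.
In Hill order: C12H14O3.

C12H14O3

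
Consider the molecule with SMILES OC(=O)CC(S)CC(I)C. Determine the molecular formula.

Walk through each heavy atom and fill implicit hydrogens from standard valence (C 4, N 3, O 2, S 2, halogen 1):
  atom 1: O, bond orders sum to 1 (valence 2) → 1 H
  atom 2: C, bond orders sum to 4 (valence 4) → 0 H
  atom 3: O, bond orders sum to 2 (valence 2) → 0 H
  atom 4: C, bond orders sum to 2 (valence 4) → 2 H
  atom 5: C, bond orders sum to 3 (valence 4) → 1 H
  atom 6: S, bond orders sum to 1 (valence 2) → 1 H
  atom 7: C, bond orders sum to 2 (valence 4) → 2 H
  atom 8: C, bond orders sum to 3 (valence 4) → 1 H
  atom 9: I (halogen, monovalent) → 0 H
  atom 10: C, bond orders sum to 1 (valence 4) → 3 H
Totals → C:6, H:11, I:1, O:2, S:1.

C6H11IO2S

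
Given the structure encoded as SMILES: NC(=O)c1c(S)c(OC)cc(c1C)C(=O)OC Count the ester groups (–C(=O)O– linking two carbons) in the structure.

The ester motif appears at heavy-atom position 14 in the SMILES.
Other groups present: 1 amide, 1 ether, 1 thiol.
Ester count: 1.

1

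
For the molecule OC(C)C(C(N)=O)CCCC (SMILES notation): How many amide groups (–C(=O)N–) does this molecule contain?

The amide motif appears at heavy-atom position 5 in the SMILES.
Other groups present: 1 hydroxyl.
Amide count: 1.

1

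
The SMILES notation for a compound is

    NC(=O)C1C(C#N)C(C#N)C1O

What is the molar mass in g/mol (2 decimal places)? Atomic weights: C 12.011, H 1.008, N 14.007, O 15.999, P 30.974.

165.15 g/mol

First, the molecular formula is C7H7N3O2 (counting implicit H from valence).
  C: 7 × 12.011 = 84.077
  H: 7 × 1.008 = 7.056
  N: 3 × 14.007 = 42.021
  O: 2 × 15.999 = 31.998
Sum: 7×12.011 + 7×1.008 + 3×14.007 + 2×15.999 = 165.152 → 165.15 g/mol.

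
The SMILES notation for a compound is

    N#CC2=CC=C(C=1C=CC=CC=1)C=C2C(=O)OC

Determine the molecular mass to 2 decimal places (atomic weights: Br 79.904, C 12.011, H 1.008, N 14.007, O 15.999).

First, the molecular formula is C15H11NO2 (counting implicit H from valence).
  C: 15 × 12.011 = 180.165
  H: 11 × 1.008 = 11.088
  N: 1 × 14.007 = 14.007
  O: 2 × 15.999 = 31.998
Sum: 15×12.011 + 11×1.008 + 1×14.007 + 2×15.999 = 237.258 → 237.26 g/mol.

237.26 g/mol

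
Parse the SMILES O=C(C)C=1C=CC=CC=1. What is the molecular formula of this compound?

C8H8O

Walk through each heavy atom and fill implicit hydrogens from standard valence (C 4, N 3, O 2, S 2, halogen 1):
  atom 1: O, bond orders sum to 2 (valence 2) → 0 H
  atom 2: C, bond orders sum to 4 (valence 4) → 0 H
  atom 3: C, bond orders sum to 1 (valence 4) → 3 H
  atom 4: C, bond orders sum to 4 (valence 4) → 0 H
  atom 5: C, bond orders sum to 3 (valence 4) → 1 H
  atom 6: C, bond orders sum to 3 (valence 4) → 1 H
  atom 7: C, bond orders sum to 3 (valence 4) → 1 H
  atom 8: C, bond orders sum to 3 (valence 4) → 1 H
  atom 9: C, bond orders sum to 3 (valence 4) → 1 H
Totals → C:8, H:8, O:1.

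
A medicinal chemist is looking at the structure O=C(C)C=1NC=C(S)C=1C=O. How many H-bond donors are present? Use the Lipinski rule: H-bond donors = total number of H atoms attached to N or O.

Donors: find every N or O and count the H atoms it carries.
  atom 1 (O): bond orders sum to 2 → 0 H
  atom 5 (N): bond orders sum to 2 → 1 H
  atom 11 (O): bond orders sum to 2 → 0 H
Lipinski HBD = 1.

1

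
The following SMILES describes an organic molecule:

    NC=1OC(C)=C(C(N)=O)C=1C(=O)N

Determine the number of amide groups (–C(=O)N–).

2

The amide motif appears at heavy-atom positions 7, 11 in the SMILES.
Other groups present: 1 primary amine.
Amide count: 2.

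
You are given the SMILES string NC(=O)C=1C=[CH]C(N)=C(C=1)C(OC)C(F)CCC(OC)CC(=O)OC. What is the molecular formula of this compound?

Walk through each heavy atom and fill implicit hydrogens from standard valence (C 4, N 3, O 2, S 2, halogen 1):
  atom 1: N, bond orders sum to 1 (valence 3) → 2 H
  atom 2: C, bond orders sum to 4 (valence 4) → 0 H
  atom 3: O, bond orders sum to 2 (valence 2) → 0 H
  atom 4: C, bond orders sum to 4 (valence 4) → 0 H
  atom 5: C, bond orders sum to 3 (valence 4) → 1 H
  atom 6: C with explicit H count 1
  atom 7: C, bond orders sum to 4 (valence 4) → 0 H
  atom 8: N, bond orders sum to 1 (valence 3) → 2 H
  atom 9: C, bond orders sum to 4 (valence 4) → 0 H
  atom 10: C, bond orders sum to 3 (valence 4) → 1 H
  atom 11: C, bond orders sum to 3 (valence 4) → 1 H
  atom 12: O, bond orders sum to 2 (valence 2) → 0 H
  atom 13: C, bond orders sum to 1 (valence 4) → 3 H
  atom 14: C, bond orders sum to 3 (valence 4) → 1 H
  atom 15: F (halogen, monovalent) → 0 H
  atom 16: C, bond orders sum to 2 (valence 4) → 2 H
  atom 17: C, bond orders sum to 2 (valence 4) → 2 H
  atom 18: C, bond orders sum to 3 (valence 4) → 1 H
  atom 19: O, bond orders sum to 2 (valence 2) → 0 H
  atom 20: C, bond orders sum to 1 (valence 4) → 3 H
  atom 21: C, bond orders sum to 2 (valence 4) → 2 H
  atom 22: C, bond orders sum to 4 (valence 4) → 0 H
  atom 23: O, bond orders sum to 2 (valence 2) → 0 H
  atom 24: O, bond orders sum to 2 (valence 2) → 0 H
  atom 25: C, bond orders sum to 1 (valence 4) → 3 H
Totals → C:17, H:25, F:1, N:2, O:5.

C17H25FN2O5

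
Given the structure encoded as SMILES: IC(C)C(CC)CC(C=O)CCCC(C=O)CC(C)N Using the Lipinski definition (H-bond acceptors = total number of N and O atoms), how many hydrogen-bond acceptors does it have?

N atoms: 1; O atoms: 2.
Lipinski HBA = 1 + 2 = 3.

3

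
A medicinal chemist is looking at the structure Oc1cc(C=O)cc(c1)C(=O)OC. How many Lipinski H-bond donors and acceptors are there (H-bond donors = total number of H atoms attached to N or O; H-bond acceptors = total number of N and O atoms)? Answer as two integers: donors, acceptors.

1, 4

Donors: find every N or O and count the H atoms it carries.
  atom 1 (O): bond orders sum to 1 → 1 H
  atom 6 (O): bond orders sum to 2 → 0 H
  atom 11 (O): bond orders sum to 2 → 0 H
  atom 12 (O): bond orders sum to 2 → 0 H
Lipinski HBD = 1.
Acceptors: N atoms = 0, O atoms = 4 → HBA = 4.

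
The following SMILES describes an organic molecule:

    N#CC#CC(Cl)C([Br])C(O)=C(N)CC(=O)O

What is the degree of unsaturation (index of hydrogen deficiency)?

6

Degree of unsaturation = (number of rings) + (number of π bonds).
Ring closures in the SMILES: 0.
π bonds: 2 double bonds (each 1 DoU), 2 triple bonds (each 2 DoU) → 6 DoU from unsaturation.
Total DoU = 0 + 6 = 6.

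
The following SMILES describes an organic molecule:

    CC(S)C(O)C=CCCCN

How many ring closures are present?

0

In SMILES, each pair of matching ring-closure digits denotes one ring-closing bond; the number of such bonds equals the number of independent rings.
Ring-closure bonds here: 0.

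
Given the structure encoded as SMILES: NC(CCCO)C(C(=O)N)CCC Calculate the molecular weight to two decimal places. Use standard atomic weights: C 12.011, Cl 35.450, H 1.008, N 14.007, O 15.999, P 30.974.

First, the molecular formula is C9H20N2O2 (counting implicit H from valence).
  C: 9 × 12.011 = 108.099
  H: 20 × 1.008 = 20.160
  N: 2 × 14.007 = 28.014
  O: 2 × 15.999 = 31.998
Sum: 9×12.011 + 20×1.008 + 2×14.007 + 2×15.999 = 188.271 → 188.27 g/mol.

188.27 g/mol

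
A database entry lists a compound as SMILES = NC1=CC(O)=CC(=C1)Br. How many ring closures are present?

In SMILES, each pair of matching ring-closure digits denotes one ring-closing bond; the number of such bonds equals the number of independent rings.
Ring-closure bonds here: 1.

1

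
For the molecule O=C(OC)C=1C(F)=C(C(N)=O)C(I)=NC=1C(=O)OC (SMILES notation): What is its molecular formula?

C10H8FIN2O5

Walk through each heavy atom and fill implicit hydrogens from standard valence (C 4, N 3, O 2, S 2, halogen 1):
  atom 1: O, bond orders sum to 2 (valence 2) → 0 H
  atom 2: C, bond orders sum to 4 (valence 4) → 0 H
  atom 3: O, bond orders sum to 2 (valence 2) → 0 H
  atom 4: C, bond orders sum to 1 (valence 4) → 3 H
  atom 5: C, bond orders sum to 4 (valence 4) → 0 H
  atom 6: C, bond orders sum to 4 (valence 4) → 0 H
  atom 7: F (halogen, monovalent) → 0 H
  atom 8: C, bond orders sum to 4 (valence 4) → 0 H
  atom 9: C, bond orders sum to 4 (valence 4) → 0 H
  atom 10: N, bond orders sum to 1 (valence 3) → 2 H
  atom 11: O, bond orders sum to 2 (valence 2) → 0 H
  atom 12: C, bond orders sum to 4 (valence 4) → 0 H
  atom 13: I (halogen, monovalent) → 0 H
  atom 14: N, bond orders sum to 3 (valence 3) → 0 H
  atom 15: C, bond orders sum to 4 (valence 4) → 0 H
  atom 16: C, bond orders sum to 4 (valence 4) → 0 H
  atom 17: O, bond orders sum to 2 (valence 2) → 0 H
  atom 18: O, bond orders sum to 2 (valence 2) → 0 H
  atom 19: C, bond orders sum to 1 (valence 4) → 3 H
Totals → C:10, H:8, F:1, I:1, N:2, O:5.
In Hill order: C10H8FIN2O5.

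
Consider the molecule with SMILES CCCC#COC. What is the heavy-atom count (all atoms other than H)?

Every atom symbol written in the SMILES (organic subset) is one heavy atom; implicit H are not written.
Heavy atoms by element → C:6, O:1.
Total: 7.

7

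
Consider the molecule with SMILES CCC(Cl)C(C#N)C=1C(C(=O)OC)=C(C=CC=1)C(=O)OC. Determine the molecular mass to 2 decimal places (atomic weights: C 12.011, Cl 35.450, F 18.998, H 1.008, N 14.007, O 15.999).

First, the molecular formula is C15H16ClNO4 (counting implicit H from valence).
  C: 15 × 12.011 = 180.165
  Cl: 1 × 35.450 = 35.450
  H: 16 × 1.008 = 16.128
  N: 1 × 14.007 = 14.007
  O: 4 × 15.999 = 63.996
Sum: 15×12.011 + 1×35.450 + 16×1.008 + 1×14.007 + 4×15.999 = 309.746 → 309.75 g/mol.

309.75 g/mol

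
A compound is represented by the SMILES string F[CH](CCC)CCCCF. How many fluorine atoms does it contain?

2

Scan the SMILES for F atoms (remember two-letter symbols like Cl and Br are single atoms).
Fluorine count: 2.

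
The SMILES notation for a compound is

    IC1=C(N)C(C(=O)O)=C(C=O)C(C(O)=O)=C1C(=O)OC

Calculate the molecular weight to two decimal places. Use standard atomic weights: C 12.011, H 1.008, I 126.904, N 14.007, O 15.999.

First, the molecular formula is C11H8INO7 (counting implicit H from valence).
  C: 11 × 12.011 = 132.121
  H: 8 × 1.008 = 8.064
  I: 1 × 126.904 = 126.904
  N: 1 × 14.007 = 14.007
  O: 7 × 15.999 = 111.993
Sum: 11×12.011 + 8×1.008 + 1×126.904 + 1×14.007 + 7×15.999 = 393.089 → 393.09 g/mol.

393.09 g/mol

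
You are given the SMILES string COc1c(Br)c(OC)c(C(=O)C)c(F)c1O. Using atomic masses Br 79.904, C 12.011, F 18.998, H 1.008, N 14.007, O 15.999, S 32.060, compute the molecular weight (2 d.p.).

First, the molecular formula is C10H10BrFO4 (counting implicit H from valence).
  Br: 1 × 79.904 = 79.904
  C: 10 × 12.011 = 120.110
  F: 1 × 18.998 = 18.998
  H: 10 × 1.008 = 10.080
  O: 4 × 15.999 = 63.996
Sum: 1×79.904 + 10×12.011 + 1×18.998 + 10×1.008 + 4×15.999 = 293.088 → 293.09 g/mol.

293.09 g/mol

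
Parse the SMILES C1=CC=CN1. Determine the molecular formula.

Walk through each heavy atom and fill implicit hydrogens from standard valence (C 4, N 3, O 2, S 2, halogen 1):
  atom 1: C, bond orders sum to 3 (valence 4) → 1 H
  atom 2: C, bond orders sum to 3 (valence 4) → 1 H
  atom 3: C, bond orders sum to 3 (valence 4) → 1 H
  atom 4: C, bond orders sum to 3 (valence 4) → 1 H
  atom 5: N, bond orders sum to 2 (valence 3) → 1 H
Totals → C:4, H:5, N:1.
In Hill order: C4H5N.

C4H5N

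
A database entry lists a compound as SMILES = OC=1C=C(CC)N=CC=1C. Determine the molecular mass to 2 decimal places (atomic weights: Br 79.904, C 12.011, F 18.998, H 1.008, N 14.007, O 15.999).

137.18 g/mol

First, the molecular formula is C8H11NO (counting implicit H from valence).
  C: 8 × 12.011 = 96.088
  H: 11 × 1.008 = 11.088
  N: 1 × 14.007 = 14.007
  O: 1 × 15.999 = 15.999
Sum: 8×12.011 + 11×1.008 + 1×14.007 + 1×15.999 = 137.182 → 137.18 g/mol.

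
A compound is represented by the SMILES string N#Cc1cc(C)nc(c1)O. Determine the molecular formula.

Walk through each heavy atom and fill implicit hydrogens from standard valence (C 4, N 3, O 2, S 2, halogen 1); for lowercase aromatic atoms, an aromatic c carries 1 H when it has two neighbours and 0 H with three, and aromatic n carries 0 H:
  atom 1: N, bond orders sum to 3 (valence 3) → 0 H
  atom 2: C, bond orders sum to 4 (valence 4) → 0 H
  atom 3: aromatic c, 3 neighbours → 0 H
  atom 4: aromatic c, 2 neighbours → 1 H
  atom 5: aromatic c, 3 neighbours → 0 H
  atom 6: C, bond orders sum to 1 (valence 4) → 3 H
  atom 7: aromatic n, 2 neighbours → 0 H
  atom 8: aromatic c, 3 neighbours → 0 H
  atom 9: aromatic c, 2 neighbours → 1 H
  atom 10: O, bond orders sum to 1 (valence 2) → 1 H
Totals → C:7, H:6, N:2, O:1.
In Hill order: C7H6N2O.

C7H6N2O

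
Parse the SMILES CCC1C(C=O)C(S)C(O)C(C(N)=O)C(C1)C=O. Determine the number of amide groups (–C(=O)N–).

The amide motif appears at heavy-atom position 12 in the SMILES.
Other groups present: 2 aldehyde, 1 hydroxyl, 1 thiol.
Amide count: 1.

1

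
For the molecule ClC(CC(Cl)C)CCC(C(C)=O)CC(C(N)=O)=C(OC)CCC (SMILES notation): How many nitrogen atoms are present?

1

Scan the SMILES for N atoms (remember two-letter symbols like Cl and Br are single atoms).
Nitrogen count: 1.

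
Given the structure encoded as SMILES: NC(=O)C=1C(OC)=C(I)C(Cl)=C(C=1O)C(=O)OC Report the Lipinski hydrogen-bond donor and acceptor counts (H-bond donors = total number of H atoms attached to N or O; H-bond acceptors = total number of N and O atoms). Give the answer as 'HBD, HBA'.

Donors: find every N or O and count the H atoms it carries.
  atom 1 (N): bond orders sum to 1 → 2 H
  atom 3 (O): bond orders sum to 2 → 0 H
  atom 6 (O): bond orders sum to 2 → 0 H
  atom 14 (O): bond orders sum to 1 → 1 H
  atom 16 (O): bond orders sum to 2 → 0 H
  atom 17 (O): bond orders sum to 2 → 0 H
Lipinski HBD = 3.
Acceptors: N atoms = 1, O atoms = 5 → HBA = 6.

3, 6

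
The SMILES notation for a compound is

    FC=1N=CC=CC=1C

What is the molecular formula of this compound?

Walk through each heavy atom and fill implicit hydrogens from standard valence (C 4, N 3, O 2, S 2, halogen 1):
  atom 1: F (halogen, monovalent) → 0 H
  atom 2: C, bond orders sum to 4 (valence 4) → 0 H
  atom 3: N, bond orders sum to 3 (valence 3) → 0 H
  atom 4: C, bond orders sum to 3 (valence 4) → 1 H
  atom 5: C, bond orders sum to 3 (valence 4) → 1 H
  atom 6: C, bond orders sum to 3 (valence 4) → 1 H
  atom 7: C, bond orders sum to 4 (valence 4) → 0 H
  atom 8: C, bond orders sum to 1 (valence 4) → 3 H
Totals → C:6, H:6, F:1, N:1.

C6H6FN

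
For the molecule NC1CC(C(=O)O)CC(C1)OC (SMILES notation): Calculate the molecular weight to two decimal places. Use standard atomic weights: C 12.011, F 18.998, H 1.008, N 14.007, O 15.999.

First, the molecular formula is C8H15NO3 (counting implicit H from valence).
  C: 8 × 12.011 = 96.088
  H: 15 × 1.008 = 15.120
  N: 1 × 14.007 = 14.007
  O: 3 × 15.999 = 47.997
Sum: 8×12.011 + 15×1.008 + 1×14.007 + 3×15.999 = 173.212 → 173.21 g/mol.

173.21 g/mol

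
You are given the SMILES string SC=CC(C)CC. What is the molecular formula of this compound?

Walk through each heavy atom and fill implicit hydrogens from standard valence (C 4, N 3, O 2, S 2, halogen 1):
  atom 1: S, bond orders sum to 1 (valence 2) → 1 H
  atom 2: C, bond orders sum to 3 (valence 4) → 1 H
  atom 3: C, bond orders sum to 3 (valence 4) → 1 H
  atom 4: C, bond orders sum to 3 (valence 4) → 1 H
  atom 5: C, bond orders sum to 1 (valence 4) → 3 H
  atom 6: C, bond orders sum to 2 (valence 4) → 2 H
  atom 7: C, bond orders sum to 1 (valence 4) → 3 H
Totals → C:6, H:12, S:1.

C6H12S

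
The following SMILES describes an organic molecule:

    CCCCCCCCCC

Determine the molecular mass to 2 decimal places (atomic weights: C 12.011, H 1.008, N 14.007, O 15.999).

First, the molecular formula is C10H22 (counting implicit H from valence).
  C: 10 × 12.011 = 120.110
  H: 22 × 1.008 = 22.176
Sum: 10×12.011 + 22×1.008 = 142.286 → 142.29 g/mol.

142.29 g/mol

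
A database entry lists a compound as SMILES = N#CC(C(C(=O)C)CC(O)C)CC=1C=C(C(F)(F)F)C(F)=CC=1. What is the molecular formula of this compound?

C16H17F4NO2

Walk through each heavy atom and fill implicit hydrogens from standard valence (C 4, N 3, O 2, S 2, halogen 1):
  atom 1: N, bond orders sum to 3 (valence 3) → 0 H
  atom 2: C, bond orders sum to 4 (valence 4) → 0 H
  atom 3: C, bond orders sum to 3 (valence 4) → 1 H
  atom 4: C, bond orders sum to 3 (valence 4) → 1 H
  atom 5: C, bond orders sum to 4 (valence 4) → 0 H
  atom 6: O, bond orders sum to 2 (valence 2) → 0 H
  atom 7: C, bond orders sum to 1 (valence 4) → 3 H
  atom 8: C, bond orders sum to 2 (valence 4) → 2 H
  atom 9: C, bond orders sum to 3 (valence 4) → 1 H
  atom 10: O, bond orders sum to 1 (valence 2) → 1 H
  atom 11: C, bond orders sum to 1 (valence 4) → 3 H
  atom 12: C, bond orders sum to 2 (valence 4) → 2 H
  atom 13: C, bond orders sum to 4 (valence 4) → 0 H
  atom 14: C, bond orders sum to 3 (valence 4) → 1 H
  atom 15: C, bond orders sum to 4 (valence 4) → 0 H
  atom 16: C, bond orders sum to 4 (valence 4) → 0 H
  atom 17: F (halogen, monovalent) → 0 H
  atom 18: F (halogen, monovalent) → 0 H
  atom 19: F (halogen, monovalent) → 0 H
  atom 20: C, bond orders sum to 4 (valence 4) → 0 H
  atom 21: F (halogen, monovalent) → 0 H
  atom 22: C, bond orders sum to 3 (valence 4) → 1 H
  atom 23: C, bond orders sum to 3 (valence 4) → 1 H
Totals → C:16, H:17, F:4, N:1, O:2.
In Hill order: C16H17F4NO2.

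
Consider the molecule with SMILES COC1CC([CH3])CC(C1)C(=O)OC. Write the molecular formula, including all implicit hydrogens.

Walk through each heavy atom and fill implicit hydrogens from standard valence (C 4, N 3, O 2, S 2, halogen 1):
  atom 1: C, bond orders sum to 1 (valence 4) → 3 H
  atom 2: O, bond orders sum to 2 (valence 2) → 0 H
  atom 3: C, bond orders sum to 3 (valence 4) → 1 H
  atom 4: C, bond orders sum to 2 (valence 4) → 2 H
  atom 5: C, bond orders sum to 3 (valence 4) → 1 H
  atom 6: C with explicit H count 3
  atom 7: C, bond orders sum to 2 (valence 4) → 2 H
  atom 8: C, bond orders sum to 3 (valence 4) → 1 H
  atom 9: C, bond orders sum to 2 (valence 4) → 2 H
  atom 10: C, bond orders sum to 4 (valence 4) → 0 H
  atom 11: O, bond orders sum to 2 (valence 2) → 0 H
  atom 12: O, bond orders sum to 2 (valence 2) → 0 H
  atom 13: C, bond orders sum to 1 (valence 4) → 3 H
Totals → C:10, H:18, O:3.
In Hill order: C10H18O3.

C10H18O3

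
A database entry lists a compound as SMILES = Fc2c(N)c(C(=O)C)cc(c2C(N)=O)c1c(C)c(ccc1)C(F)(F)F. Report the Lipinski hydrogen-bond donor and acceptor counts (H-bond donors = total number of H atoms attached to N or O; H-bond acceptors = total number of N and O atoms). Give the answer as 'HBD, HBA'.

4, 4

Donors: find every N or O and count the H atoms it carries.
  atom 4 (N): bond orders sum to 1 → 2 H
  atom 7 (O): bond orders sum to 2 → 0 H
  atom 13 (N): bond orders sum to 1 → 2 H
  atom 14 (O): bond orders sum to 2 → 0 H
Lipinski HBD = 4.
Acceptors: N atoms = 2, O atoms = 2 → HBA = 4.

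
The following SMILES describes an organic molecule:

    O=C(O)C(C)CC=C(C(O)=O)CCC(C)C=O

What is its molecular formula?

Walk through each heavy atom and fill implicit hydrogens from standard valence (C 4, N 3, O 2, S 2, halogen 1):
  atom 1: O, bond orders sum to 2 (valence 2) → 0 H
  atom 2: C, bond orders sum to 4 (valence 4) → 0 H
  atom 3: O, bond orders sum to 1 (valence 2) → 1 H
  atom 4: C, bond orders sum to 3 (valence 4) → 1 H
  atom 5: C, bond orders sum to 1 (valence 4) → 3 H
  atom 6: C, bond orders sum to 2 (valence 4) → 2 H
  atom 7: C, bond orders sum to 3 (valence 4) → 1 H
  atom 8: C, bond orders sum to 4 (valence 4) → 0 H
  atom 9: C, bond orders sum to 4 (valence 4) → 0 H
  atom 10: O, bond orders sum to 1 (valence 2) → 1 H
  atom 11: O, bond orders sum to 2 (valence 2) → 0 H
  atom 12: C, bond orders sum to 2 (valence 4) → 2 H
  atom 13: C, bond orders sum to 2 (valence 4) → 2 H
  atom 14: C, bond orders sum to 3 (valence 4) → 1 H
  atom 15: C, bond orders sum to 1 (valence 4) → 3 H
  atom 16: C, bond orders sum to 3 (valence 4) → 1 H
  atom 17: O, bond orders sum to 2 (valence 2) → 0 H
Totals → C:12, H:18, O:5.
In Hill order: C12H18O5.

C12H18O5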